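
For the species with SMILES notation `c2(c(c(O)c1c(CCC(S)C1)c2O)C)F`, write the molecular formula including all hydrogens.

Heavy atoms from the SMILES: 11 C, 1 F, 2 O, 1 S.
Implicit hydrogens by atom environment:
  6 × C (aromatic): no H
  3 × C: 2 H each → 6
  2 × O: 1 H each → 2
  1 × C: 3 H
  1 × C: 1 H
  1 × F: no H
  1 × S: 1 H
  Total hydrogens = 13.
Molecular formula: C11H13FO2S

C11H13FO2S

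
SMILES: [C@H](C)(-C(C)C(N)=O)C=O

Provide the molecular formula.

C6H11NO2

Heavy atoms from the SMILES: 6 C, 1 N, 2 O.
Implicit hydrogens by atom environment:
  3 × C: 1 H each → 3
  2 × C: 3 H each → 6
  2 × O: no H
  1 × C: no H
  1 × N: 2 H
  Total hydrogens = 11.
Molecular formula: C6H11NO2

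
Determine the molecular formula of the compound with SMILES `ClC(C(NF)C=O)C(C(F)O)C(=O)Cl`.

Heavy atoms from the SMILES: 6 C, 2 Cl, 2 F, 1 N, 3 O.
Implicit hydrogens by atom environment:
  5 × C: 1 H each → 5
  2 × Cl: no H
  2 × F: no H
  2 × O: no H
  1 × C: no H
  1 × N: 1 H
  1 × O: 1 H
  Total hydrogens = 7.
Molecular formula: C6H7Cl2F2NO3

C6H7Cl2F2NO3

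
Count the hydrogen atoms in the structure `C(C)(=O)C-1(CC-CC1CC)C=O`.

Hydrogens are implicit in SMILES; fill each atom to its normal valence:
  4 × C: 2 H each → 8
  2 × C: 3 H each → 6
  2 × C: 1 H each → 2
  2 × C: no H
  2 × O: no H
  Total hydrogens = 16.

16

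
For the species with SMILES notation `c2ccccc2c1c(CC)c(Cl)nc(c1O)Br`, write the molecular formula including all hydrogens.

C13H11BrClNO

Heavy atoms from the SMILES: 1 Br, 13 C, 1 Cl, 1 N, 1 O.
Implicit hydrogens by atom environment:
  6 × C (aromatic): no H
  5 × C (aromatic): 1 H each → 5
  1 × Br: no H
  1 × C: 3 H
  1 × C: 2 H
  1 × Cl: no H
  1 × N (aromatic): no H
  1 × O: 1 H
  Total hydrogens = 11.
Molecular formula: C13H11BrClNO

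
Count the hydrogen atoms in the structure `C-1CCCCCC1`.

Hydrogens are implicit in SMILES; fill each atom to its normal valence:
  7 × C: 2 H each → 14
  Total hydrogens = 14.

14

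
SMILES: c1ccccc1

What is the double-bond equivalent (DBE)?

Molecular formula from the SMILES: C6H6.
DoU = (2C + 2 + N − H − X)/2 = (2·6 + 2 + 0 − 6 − 0)/2 = 8/2 = 4.
(Structurally: 1 ring(s) + 3 π bond(s) = 4.)

4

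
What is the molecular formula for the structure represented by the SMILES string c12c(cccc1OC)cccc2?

C11H10O

Heavy atoms from the SMILES: 11 C, 1 O.
Implicit hydrogens by atom environment:
  7 × C (aromatic): 1 H each → 7
  3 × C (aromatic): no H
  1 × C: 3 H
  1 × O: no H
  Total hydrogens = 10.
Molecular formula: C11H10O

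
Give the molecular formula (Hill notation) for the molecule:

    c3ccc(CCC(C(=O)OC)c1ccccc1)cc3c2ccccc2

Heavy atoms from the SMILES: 23 C, 2 O.
Implicit hydrogens by atom environment:
  14 × C (aromatic): 1 H each → 14
  4 × C (aromatic): no H
  2 × C: 2 H each → 4
  2 × O: no H
  1 × C: 3 H
  1 × C: 1 H
  1 × C: no H
  Total hydrogens = 22.
Molecular formula: C23H22O2

C23H22O2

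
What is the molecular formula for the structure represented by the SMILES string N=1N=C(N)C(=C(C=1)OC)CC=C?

C8H11N3O

Heavy atoms from the SMILES: 8 C, 3 N, 1 O.
Implicit hydrogens by atom environment:
  3 × C (aromatic): no H
  2 × C: 2 H each → 4
  2 × N (aromatic): no H
  1 × C: 3 H
  1 × C (aromatic): 1 H
  1 × C: 1 H
  1 × N: 2 H
  1 × O: no H
  Total hydrogens = 11.
Molecular formula: C8H11N3O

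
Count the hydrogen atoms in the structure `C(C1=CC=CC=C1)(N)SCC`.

Hydrogens are implicit in SMILES; fill each atom to its normal valence:
  5 × C (aromatic): 1 H each → 5
  1 × C: 3 H
  1 × C: 2 H
  1 × C: 1 H
  1 × C (aromatic): no H
  1 × N: 2 H
  1 × S: no H
  Total hydrogens = 13.

13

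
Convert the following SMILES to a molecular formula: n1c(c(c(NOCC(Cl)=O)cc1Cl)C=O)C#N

Heavy atoms from the SMILES: 9 C, 2 Cl, 3 N, 3 O.
Implicit hydrogens by atom environment:
  4 × C (aromatic): no H
  3 × O: no H
  2 × C: no H
  2 × Cl: no H
  1 × C: 2 H
  1 × C (aromatic): 1 H
  1 × C: 1 H
  1 × N: 1 H
  1 × N (aromatic): no H
  1 × N: no H
  Total hydrogens = 5.
Molecular formula: C9H5Cl2N3O3

C9H5Cl2N3O3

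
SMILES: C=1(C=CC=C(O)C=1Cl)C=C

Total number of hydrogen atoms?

7

Hydrogens are implicit in SMILES; fill each atom to its normal valence:
  3 × C (aromatic): 1 H each → 3
  3 × C (aromatic): no H
  1 × C: 2 H
  1 × C: 1 H
  1 × Cl: no H
  1 × O: 1 H
  Total hydrogens = 7.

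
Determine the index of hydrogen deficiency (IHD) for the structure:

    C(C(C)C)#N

Molecular formula from the SMILES: C4H7N.
DoU = (2C + 2 + N − H − X)/2 = (2·4 + 2 + 1 − 7 − 0)/2 = 4/2 = 2.
(Structurally: 0 ring(s) + 2 π bond(s) = 2.)

2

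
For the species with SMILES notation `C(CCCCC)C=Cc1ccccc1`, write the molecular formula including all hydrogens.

C14H20

Heavy atoms from the SMILES: 14 C.
Implicit hydrogens by atom environment:
  5 × C: 2 H each → 10
  5 × C (aromatic): 1 H each → 5
  2 × C: 1 H each → 2
  1 × C: 3 H
  1 × C (aromatic): no H
  Total hydrogens = 20.
Molecular formula: C14H20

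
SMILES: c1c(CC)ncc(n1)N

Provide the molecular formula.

Heavy atoms from the SMILES: 6 C, 3 N.
Implicit hydrogens by atom environment:
  2 × C (aromatic): 1 H each → 2
  2 × C (aromatic): no H
  2 × N (aromatic): no H
  1 × C: 3 H
  1 × C: 2 H
  1 × N: 2 H
  Total hydrogens = 9.
Molecular formula: C6H9N3

C6H9N3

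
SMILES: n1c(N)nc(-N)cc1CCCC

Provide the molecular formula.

Heavy atoms from the SMILES: 8 C, 4 N.
Implicit hydrogens by atom environment:
  3 × C: 2 H each → 6
  3 × C (aromatic): no H
  2 × N: 2 H each → 4
  2 × N (aromatic): no H
  1 × C: 3 H
  1 × C (aromatic): 1 H
  Total hydrogens = 14.
Molecular formula: C8H14N4

C8H14N4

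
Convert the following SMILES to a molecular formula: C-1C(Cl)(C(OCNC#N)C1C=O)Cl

Heavy atoms from the SMILES: 7 C, 2 Cl, 2 N, 2 O.
Implicit hydrogens by atom environment:
  3 × C: 1 H each → 3
  2 × C: 2 H each → 4
  2 × C: no H
  2 × Cl: no H
  2 × O: no H
  1 × N: 1 H
  1 × N: no H
  Total hydrogens = 8.
Molecular formula: C7H8Cl2N2O2

C7H8Cl2N2O2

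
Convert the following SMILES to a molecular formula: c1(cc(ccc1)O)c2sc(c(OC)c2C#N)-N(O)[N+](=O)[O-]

Heavy atoms from the SMILES: 12 C, 3 N, 5 O, 1 S.
Implicit hydrogens by atom environment:
  6 × C (aromatic): no H
  4 × C (aromatic): 1 H each → 4
  2 × N: no H
  2 × O: 1 H each → 2
  2 × O: no H
  1 × C: 3 H
  1 × C: no H
  1 × N (charge +1): no H
  1 × O (charge -1): no H
  1 × S (aromatic): no H
  Total hydrogens = 9.
Molecular formula: C12H9N3O5S

C12H9N3O5S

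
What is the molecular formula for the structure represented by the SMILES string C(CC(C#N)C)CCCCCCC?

Heavy atoms from the SMILES: 12 C, 1 N.
Implicit hydrogens by atom environment:
  8 × C: 2 H each → 16
  2 × C: 3 H each → 6
  1 × C: 1 H
  1 × C: no H
  1 × N: no H
  Total hydrogens = 23.
Molecular formula: C12H23N

C12H23N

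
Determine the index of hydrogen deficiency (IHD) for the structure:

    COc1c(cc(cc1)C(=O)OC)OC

Molecular formula from the SMILES: C10H12O4.
DoU = (2C + 2 + N − H − X)/2 = (2·10 + 2 + 0 − 12 − 0)/2 = 10/2 = 5.
(Structurally: 1 ring(s) + 4 π bond(s) = 5.)

5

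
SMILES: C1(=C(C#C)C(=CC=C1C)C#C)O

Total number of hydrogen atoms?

8

Hydrogens are implicit in SMILES; fill each atom to its normal valence:
  4 × C (aromatic): no H
  2 × C (aromatic): 1 H each → 2
  2 × C: 1 H each → 2
  2 × C: no H
  1 × C: 3 H
  1 × O: 1 H
  Total hydrogens = 8.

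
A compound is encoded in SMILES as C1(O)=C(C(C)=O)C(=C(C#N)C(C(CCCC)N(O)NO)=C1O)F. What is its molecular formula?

C14H18FN3O5

Heavy atoms from the SMILES: 14 C, 1 F, 3 N, 5 O.
Implicit hydrogens by atom environment:
  6 × C (aromatic): no H
  4 × O: 1 H each → 4
  3 × C: 2 H each → 6
  2 × C: 3 H each → 6
  2 × C: no H
  2 × N: no H
  1 × C: 1 H
  1 × F: no H
  1 × N: 1 H
  1 × O: no H
  Total hydrogens = 18.
Molecular formula: C14H18FN3O5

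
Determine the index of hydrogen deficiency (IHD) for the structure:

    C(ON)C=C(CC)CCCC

Molecular formula from the SMILES: C9H19NO.
DoU = (2C + 2 + N − H − X)/2 = (2·9 + 2 + 1 − 19 − 0)/2 = 2/2 = 1.
(Structurally: 0 ring(s) + 1 π bond(s) = 1.)

1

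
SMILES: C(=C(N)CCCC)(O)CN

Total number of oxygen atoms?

1

The symbol for oxygen appears 1 time in the SMILES.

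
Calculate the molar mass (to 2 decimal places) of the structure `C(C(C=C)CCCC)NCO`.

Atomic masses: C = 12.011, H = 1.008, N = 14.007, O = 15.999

Molecular formula: C9H19NO.
M = 9×12.011 + 19×1.008 + 1×14.007 + 1×15.999 = 157.26 g/mol.

157.26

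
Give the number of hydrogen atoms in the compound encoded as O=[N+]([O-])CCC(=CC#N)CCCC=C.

14

Hydrogens are implicit in SMILES; fill each atom to its normal valence:
  6 × C: 2 H each → 12
  2 × C: 1 H each → 2
  2 × C: no H
  1 × N: no H
  1 × N (charge +1): no H
  1 × O: no H
  1 × O (charge -1): no H
  Total hydrogens = 14.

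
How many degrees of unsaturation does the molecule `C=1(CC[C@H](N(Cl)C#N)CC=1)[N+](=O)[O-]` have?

5

Molecular formula from the SMILES: C7H8ClN3O2.
DoU = (2C + 2 + N − H − X)/2 = (2·7 + 2 + 3 − 8 − 1)/2 = 10/2 = 5.
(Structurally: 1 ring(s) + 4 π bond(s) = 5.)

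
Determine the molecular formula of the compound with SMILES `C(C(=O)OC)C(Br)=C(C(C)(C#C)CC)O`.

C11H15BrO3

Heavy atoms from the SMILES: 1 Br, 11 C, 3 O.
Implicit hydrogens by atom environment:
  5 × C: no H
  3 × C: 3 H each → 9
  2 × C: 2 H each → 4
  2 × O: no H
  1 × Br: no H
  1 × C: 1 H
  1 × O: 1 H
  Total hydrogens = 15.
Molecular formula: C11H15BrO3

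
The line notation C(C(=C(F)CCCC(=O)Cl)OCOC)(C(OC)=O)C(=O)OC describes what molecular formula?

Heavy atoms from the SMILES: 13 C, 1 Cl, 1 F, 7 O.
Implicit hydrogens by atom environment:
  7 × O: no H
  5 × C: no H
  4 × C: 2 H each → 8
  3 × C: 3 H each → 9
  1 × C: 1 H
  1 × Cl: no H
  1 × F: no H
  Total hydrogens = 18.
Molecular formula: C13H18ClFO7

C13H18ClFO7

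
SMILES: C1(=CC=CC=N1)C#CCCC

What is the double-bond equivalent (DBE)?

Molecular formula from the SMILES: C10H11N.
DoU = (2C + 2 + N − H − X)/2 = (2·10 + 2 + 1 − 11 − 0)/2 = 12/2 = 6.
(Structurally: 1 ring(s) + 5 π bond(s) = 6.)

6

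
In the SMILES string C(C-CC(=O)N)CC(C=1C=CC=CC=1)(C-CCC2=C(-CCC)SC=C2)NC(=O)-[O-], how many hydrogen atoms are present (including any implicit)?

Hydrogens are implicit in SMILES; fill each atom to its normal valence:
  9 × C: 2 H each → 18
  7 × C (aromatic): 1 H each → 7
  3 × C (aromatic): no H
  3 × C: no H
  2 × O: no H
  1 × C: 3 H
  1 × N: 2 H
  1 × N: 1 H
  1 × O (charge -1): no H
  1 × S (aromatic): no H
  Total hydrogens = 31.

31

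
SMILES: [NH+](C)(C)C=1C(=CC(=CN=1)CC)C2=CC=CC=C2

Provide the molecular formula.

Heavy atoms from the SMILES: 15 C, 2 N.
Implicit hydrogens by atom environment:
  7 × C (aromatic): 1 H each → 7
  4 × C (aromatic): no H
  3 × C: 3 H each → 9
  1 × C: 2 H
  1 × N (charge +1): 1 H
  1 × N (aromatic): no H
  Total hydrogens = 19.
Net charge +1.
Molecular formula: C15H19N2+

C15H19N2+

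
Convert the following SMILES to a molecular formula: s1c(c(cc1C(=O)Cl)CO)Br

C6H4BrClO2S

Heavy atoms from the SMILES: 1 Br, 6 C, 1 Cl, 2 O, 1 S.
Implicit hydrogens by atom environment:
  3 × C (aromatic): no H
  1 × Br: no H
  1 × C: 2 H
  1 × C (aromatic): 1 H
  1 × C: no H
  1 × Cl: no H
  1 × O: 1 H
  1 × O: no H
  1 × S (aromatic): no H
  Total hydrogens = 4.
Molecular formula: C6H4BrClO2S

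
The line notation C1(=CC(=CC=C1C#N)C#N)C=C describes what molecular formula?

Heavy atoms from the SMILES: 10 C, 2 N.
Implicit hydrogens by atom environment:
  3 × C (aromatic): 1 H each → 3
  3 × C (aromatic): no H
  2 × C: no H
  2 × N: no H
  1 × C: 2 H
  1 × C: 1 H
  Total hydrogens = 6.
Molecular formula: C10H6N2

C10H6N2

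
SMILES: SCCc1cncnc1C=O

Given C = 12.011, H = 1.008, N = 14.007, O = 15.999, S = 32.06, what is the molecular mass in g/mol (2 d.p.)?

168.21

Molecular formula: C7H8N2OS.
M = 7×12.011 + 8×1.008 + 2×14.007 + 1×15.999 + 1×32.06 = 168.21 g/mol.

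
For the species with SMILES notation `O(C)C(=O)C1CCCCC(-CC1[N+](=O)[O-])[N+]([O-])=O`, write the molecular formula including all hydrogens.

C10H16N2O6

Heavy atoms from the SMILES: 10 C, 2 N, 6 O.
Implicit hydrogens by atom environment:
  5 × C: 2 H each → 10
  4 × O: no H
  3 × C: 1 H each → 3
  2 × N (charge +1): no H
  2 × O (charge -1): no H
  1 × C: 3 H
  1 × C: no H
  Total hydrogens = 16.
Molecular formula: C10H16N2O6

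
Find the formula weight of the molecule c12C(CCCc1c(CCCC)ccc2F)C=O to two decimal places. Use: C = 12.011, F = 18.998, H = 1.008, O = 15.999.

234.31

Molecular formula: C15H19FO.
M = 15×12.011 + 1×18.998 + 19×1.008 + 1×15.999 = 234.31 g/mol.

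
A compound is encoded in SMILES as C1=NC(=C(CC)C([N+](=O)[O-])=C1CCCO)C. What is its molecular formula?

Heavy atoms from the SMILES: 11 C, 2 N, 3 O.
Implicit hydrogens by atom environment:
  4 × C: 2 H each → 8
  4 × C (aromatic): no H
  2 × C: 3 H each → 6
  1 × C (aromatic): 1 H
  1 × N (aromatic): no H
  1 × N (charge +1): no H
  1 × O: 1 H
  1 × O: no H
  1 × O (charge -1): no H
  Total hydrogens = 16.
Molecular formula: C11H16N2O3

C11H16N2O3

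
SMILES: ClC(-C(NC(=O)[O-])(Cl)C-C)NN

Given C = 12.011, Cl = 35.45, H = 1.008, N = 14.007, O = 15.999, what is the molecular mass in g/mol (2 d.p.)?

215.05

Molecular formula: C5H10Cl2N3O2-.
M = 5×12.011 + 2×35.45 + 10×1.008 + 3×14.007 + 2×15.999 = 215.05 g/mol.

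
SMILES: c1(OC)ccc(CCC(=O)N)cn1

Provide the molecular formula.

Heavy atoms from the SMILES: 9 C, 2 N, 2 O.
Implicit hydrogens by atom environment:
  3 × C (aromatic): 1 H each → 3
  2 × C: 2 H each → 4
  2 × C (aromatic): no H
  2 × O: no H
  1 × C: 3 H
  1 × C: no H
  1 × N: 2 H
  1 × N (aromatic): no H
  Total hydrogens = 12.
Molecular formula: C9H12N2O2

C9H12N2O2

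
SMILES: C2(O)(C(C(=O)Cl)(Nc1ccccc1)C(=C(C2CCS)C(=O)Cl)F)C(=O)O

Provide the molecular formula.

C16H14Cl2FNO5S

Heavy atoms from the SMILES: 16 C, 2 Cl, 1 F, 1 N, 5 O, 1 S.
Implicit hydrogens by atom environment:
  7 × C: no H
  5 × C (aromatic): 1 H each → 5
  3 × O: no H
  2 × C: 2 H each → 4
  2 × Cl: no H
  2 × O: 1 H each → 2
  1 × C: 1 H
  1 × C (aromatic): no H
  1 × F: no H
  1 × N: 1 H
  1 × S: 1 H
  Total hydrogens = 14.
Molecular formula: C16H14Cl2FNO5S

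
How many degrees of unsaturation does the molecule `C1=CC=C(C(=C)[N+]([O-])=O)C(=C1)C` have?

6

Molecular formula from the SMILES: C9H9NO2.
DoU = (2C + 2 + N − H − X)/2 = (2·9 + 2 + 1 − 9 − 0)/2 = 12/2 = 6.
(Structurally: 1 ring(s) + 5 π bond(s) = 6.)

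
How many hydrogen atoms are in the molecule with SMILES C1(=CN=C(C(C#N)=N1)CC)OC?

Hydrogens are implicit in SMILES; fill each atom to its normal valence:
  3 × C (aromatic): no H
  2 × C: 3 H each → 6
  2 × N (aromatic): no H
  1 × C: 2 H
  1 × C (aromatic): 1 H
  1 × C: no H
  1 × N: no H
  1 × O: no H
  Total hydrogens = 9.

9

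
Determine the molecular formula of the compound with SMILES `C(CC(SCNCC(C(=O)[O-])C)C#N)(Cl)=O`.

C9H12ClN2O3S-

Heavy atoms from the SMILES: 9 C, 1 Cl, 2 N, 3 O, 1 S.
Implicit hydrogens by atom environment:
  3 × C: 2 H each → 6
  3 × C: no H
  2 × C: 1 H each → 2
  2 × O: no H
  1 × C: 3 H
  1 × Cl: no H
  1 × N: 1 H
  1 × N: no H
  1 × O (charge -1): no H
  1 × S: no H
  Total hydrogens = 12.
Net charge -1.
Molecular formula: C9H12ClN2O3S-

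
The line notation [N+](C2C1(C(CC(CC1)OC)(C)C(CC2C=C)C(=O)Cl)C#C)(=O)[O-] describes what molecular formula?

Heavy atoms from the SMILES: 17 C, 1 Cl, 1 N, 4 O.
Implicit hydrogens by atom environment:
  6 × C: 1 H each → 6
  5 × C: 2 H each → 10
  4 × C: no H
  3 × O: no H
  2 × C: 3 H each → 6
  1 × Cl: no H
  1 × N (charge +1): no H
  1 × O (charge -1): no H
  Total hydrogens = 22.
Molecular formula: C17H22ClNO4

C17H22ClNO4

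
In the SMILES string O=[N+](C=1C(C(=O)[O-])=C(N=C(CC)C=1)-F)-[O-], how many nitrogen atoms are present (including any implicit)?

2

The symbol for nitrogen appears 2 times in the SMILES.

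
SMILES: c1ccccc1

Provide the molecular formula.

Heavy atoms from the SMILES: 6 C.
Implicit hydrogens by atom environment:
  6 × C (aromatic): 1 H each → 6
  Total hydrogens = 6.
Molecular formula: C6H6

C6H6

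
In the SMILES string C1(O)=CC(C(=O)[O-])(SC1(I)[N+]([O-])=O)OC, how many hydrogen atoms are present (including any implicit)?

Hydrogens are implicit in SMILES; fill each atom to its normal valence:
  4 × C: no H
  3 × O: no H
  2 × O (charge -1): no H
  1 × C: 3 H
  1 × C: 1 H
  1 × I: no H
  1 × N (charge +1): no H
  1 × O: 1 H
  1 × S: no H
  Total hydrogens = 5.

5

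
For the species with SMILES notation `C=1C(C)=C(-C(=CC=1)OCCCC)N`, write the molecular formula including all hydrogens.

Heavy atoms from the SMILES: 11 C, 1 N, 1 O.
Implicit hydrogens by atom environment:
  3 × C: 2 H each → 6
  3 × C (aromatic): 1 H each → 3
  3 × C (aromatic): no H
  2 × C: 3 H each → 6
  1 × N: 2 H
  1 × O: no H
  Total hydrogens = 17.
Molecular formula: C11H17NO

C11H17NO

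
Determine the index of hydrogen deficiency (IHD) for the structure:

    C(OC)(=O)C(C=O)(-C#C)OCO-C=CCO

Molecular formula from the SMILES: C10H12O6.
DoU = (2C + 2 + N − H − X)/2 = (2·10 + 2 + 0 − 12 − 0)/2 = 10/2 = 5.
(Structurally: 0 ring(s) + 5 π bond(s) = 5.)

5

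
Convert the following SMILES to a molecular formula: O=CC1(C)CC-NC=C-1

Heavy atoms from the SMILES: 7 C, 1 N, 1 O.
Implicit hydrogens by atom environment:
  3 × C: 1 H each → 3
  2 × C: 2 H each → 4
  1 × C: 3 H
  1 × C: no H
  1 × N: 1 H
  1 × O: no H
  Total hydrogens = 11.
Molecular formula: C7H11NO

C7H11NO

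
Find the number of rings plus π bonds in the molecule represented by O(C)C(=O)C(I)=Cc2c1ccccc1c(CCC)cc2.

Molecular formula from the SMILES: C17H17IO2.
DoU = (2C + 2 + N − H − X)/2 = (2·17 + 2 + 0 − 17 − 1)/2 = 18/2 = 9.
(Structurally: 2 ring(s) + 7 π bond(s) = 9.)

9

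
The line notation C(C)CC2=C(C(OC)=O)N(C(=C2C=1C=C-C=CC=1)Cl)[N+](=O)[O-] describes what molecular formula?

Heavy atoms from the SMILES: 15 C, 1 Cl, 2 N, 4 O.
Implicit hydrogens by atom environment:
  5 × C (aromatic): 1 H each → 5
  5 × C (aromatic): no H
  3 × O: no H
  2 × C: 3 H each → 6
  2 × C: 2 H each → 4
  1 × C: no H
  1 × Cl: no H
  1 × N (aromatic): no H
  1 × N (charge +1): no H
  1 × O (charge -1): no H
  Total hydrogens = 15.
Molecular formula: C15H15ClN2O4

C15H15ClN2O4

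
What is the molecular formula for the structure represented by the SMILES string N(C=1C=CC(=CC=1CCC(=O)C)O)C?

C11H15NO2

Heavy atoms from the SMILES: 11 C, 1 N, 2 O.
Implicit hydrogens by atom environment:
  3 × C (aromatic): 1 H each → 3
  3 × C (aromatic): no H
  2 × C: 3 H each → 6
  2 × C: 2 H each → 4
  1 × C: no H
  1 × N: 1 H
  1 × O: 1 H
  1 × O: no H
  Total hydrogens = 15.
Molecular formula: C11H15NO2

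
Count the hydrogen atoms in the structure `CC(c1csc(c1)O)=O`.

6

Hydrogens are implicit in SMILES; fill each atom to its normal valence:
  2 × C (aromatic): 1 H each → 2
  2 × C (aromatic): no H
  1 × C: 3 H
  1 × C: no H
  1 × O: 1 H
  1 × O: no H
  1 × S (aromatic): no H
  Total hydrogens = 6.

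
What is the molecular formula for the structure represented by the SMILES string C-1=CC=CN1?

C4H5N

Heavy atoms from the SMILES: 4 C, 1 N.
Implicit hydrogens by atom environment:
  4 × C (aromatic): 1 H each → 4
  1 × N (aromatic): 1 H
  Total hydrogens = 5.
Molecular formula: C4H5N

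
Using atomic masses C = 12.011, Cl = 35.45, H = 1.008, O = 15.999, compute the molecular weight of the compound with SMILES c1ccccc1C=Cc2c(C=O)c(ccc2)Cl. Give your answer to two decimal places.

242.70

Molecular formula: C15H11ClO.
M = 15×12.011 + 1×35.45 + 11×1.008 + 1×15.999 = 242.70 g/mol.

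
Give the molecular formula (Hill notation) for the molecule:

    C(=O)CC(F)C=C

C5H7FO

Heavy atoms from the SMILES: 5 C, 1 F, 1 O.
Implicit hydrogens by atom environment:
  3 × C: 1 H each → 3
  2 × C: 2 H each → 4
  1 × F: no H
  1 × O: no H
  Total hydrogens = 7.
Molecular formula: C5H7FO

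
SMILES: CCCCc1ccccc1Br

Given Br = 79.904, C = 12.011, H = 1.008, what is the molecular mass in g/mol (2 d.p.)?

Molecular formula: C10H13Br.
M = 1×79.904 + 10×12.011 + 13×1.008 = 213.12 g/mol.

213.12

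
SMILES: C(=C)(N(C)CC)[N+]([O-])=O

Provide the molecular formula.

C5H10N2O2

Heavy atoms from the SMILES: 5 C, 2 N, 2 O.
Implicit hydrogens by atom environment:
  2 × C: 3 H each → 6
  2 × C: 2 H each → 4
  1 × C: no H
  1 × N: no H
  1 × N (charge +1): no H
  1 × O: no H
  1 × O (charge -1): no H
  Total hydrogens = 10.
Molecular formula: C5H10N2O2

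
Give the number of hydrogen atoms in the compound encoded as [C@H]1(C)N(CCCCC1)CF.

16

Hydrogens are implicit in SMILES; fill each atom to its normal valence:
  6 × C: 2 H each → 12
  1 × C: 3 H
  1 × C: 1 H
  1 × F: no H
  1 × N: no H
  Total hydrogens = 16.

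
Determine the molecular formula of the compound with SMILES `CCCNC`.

Heavy atoms from the SMILES: 4 C, 1 N.
Implicit hydrogens by atom environment:
  2 × C: 3 H each → 6
  2 × C: 2 H each → 4
  1 × N: 1 H
  Total hydrogens = 11.
Molecular formula: C4H11N

C4H11N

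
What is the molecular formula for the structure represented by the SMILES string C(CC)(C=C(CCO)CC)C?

Heavy atoms from the SMILES: 10 C, 1 O.
Implicit hydrogens by atom environment:
  4 × C: 2 H each → 8
  3 × C: 3 H each → 9
  2 × C: 1 H each → 2
  1 × C: no H
  1 × O: 1 H
  Total hydrogens = 20.
Molecular formula: C10H20O

C10H20O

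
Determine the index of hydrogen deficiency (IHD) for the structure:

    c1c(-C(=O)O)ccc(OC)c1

5

Molecular formula from the SMILES: C8H8O3.
DoU = (2C + 2 + N − H − X)/2 = (2·8 + 2 + 0 − 8 − 0)/2 = 10/2 = 5.
(Structurally: 1 ring(s) + 4 π bond(s) = 5.)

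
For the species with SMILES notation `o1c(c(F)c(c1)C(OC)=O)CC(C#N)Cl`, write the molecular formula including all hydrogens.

C9H7ClFNO3

Heavy atoms from the SMILES: 9 C, 1 Cl, 1 F, 1 N, 3 O.
Implicit hydrogens by atom environment:
  3 × C (aromatic): no H
  2 × C: no H
  2 × O: no H
  1 × C: 3 H
  1 × C: 2 H
  1 × C (aromatic): 1 H
  1 × C: 1 H
  1 × Cl: no H
  1 × F: no H
  1 × N: no H
  1 × O (aromatic): no H
  Total hydrogens = 7.
Molecular formula: C9H7ClFNO3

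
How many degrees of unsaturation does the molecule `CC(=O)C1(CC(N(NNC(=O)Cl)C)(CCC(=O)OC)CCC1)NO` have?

Molecular formula from the SMILES: C14H25ClN4O5.
DoU = (2C + 2 + N − H − X)/2 = (2·14 + 2 + 4 − 25 − 1)/2 = 8/2 = 4.
(Structurally: 1 ring(s) + 3 π bond(s) = 4.)

4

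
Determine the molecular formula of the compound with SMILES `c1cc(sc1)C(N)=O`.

Heavy atoms from the SMILES: 5 C, 1 N, 1 O, 1 S.
Implicit hydrogens by atom environment:
  3 × C (aromatic): 1 H each → 3
  1 × C (aromatic): no H
  1 × C: no H
  1 × N: 2 H
  1 × O: no H
  1 × S (aromatic): no H
  Total hydrogens = 5.
Molecular formula: C5H5NOS

C5H5NOS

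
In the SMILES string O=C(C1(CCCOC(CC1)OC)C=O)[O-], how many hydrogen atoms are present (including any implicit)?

Hydrogens are implicit in SMILES; fill each atom to its normal valence:
  5 × C: 2 H each → 10
  4 × O: no H
  2 × C: 1 H each → 2
  2 × C: no H
  1 × C: 3 H
  1 × O (charge -1): no H
  Total hydrogens = 15.

15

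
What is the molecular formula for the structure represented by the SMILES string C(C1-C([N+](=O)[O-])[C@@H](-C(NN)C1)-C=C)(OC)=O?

Heavy atoms from the SMILES: 9 C, 3 N, 4 O.
Implicit hydrogens by atom environment:
  5 × C: 1 H each → 5
  3 × O: no H
  2 × C: 2 H each → 4
  1 × C: 3 H
  1 × C: no H
  1 × N: 2 H
  1 × N: 1 H
  1 × N (charge +1): no H
  1 × O (charge -1): no H
  Total hydrogens = 15.
Molecular formula: C9H15N3O4

C9H15N3O4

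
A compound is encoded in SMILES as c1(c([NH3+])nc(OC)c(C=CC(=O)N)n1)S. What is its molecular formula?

C8H11N4O2S+

Heavy atoms from the SMILES: 8 C, 4 N, 2 O, 1 S.
Implicit hydrogens by atom environment:
  4 × C (aromatic): no H
  2 × C: 1 H each → 2
  2 × N (aromatic): no H
  2 × O: no H
  1 × C: 3 H
  1 × C: no H
  1 × N (charge +1): 3 H
  1 × N: 2 H
  1 × S: 1 H
  Total hydrogens = 11.
Net charge +1.
Molecular formula: C8H11N4O2S+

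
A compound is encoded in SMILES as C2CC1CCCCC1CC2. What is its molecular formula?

C10H18

Heavy atoms from the SMILES: 10 C.
Implicit hydrogens by atom environment:
  8 × C: 2 H each → 16
  2 × C: 1 H each → 2
  Total hydrogens = 18.
Molecular formula: C10H18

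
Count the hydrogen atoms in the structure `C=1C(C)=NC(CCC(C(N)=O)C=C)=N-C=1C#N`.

14

Hydrogens are implicit in SMILES; fill each atom to its normal valence:
  3 × C: 2 H each → 6
  3 × C (aromatic): no H
  2 × C: 1 H each → 2
  2 × C: no H
  2 × N (aromatic): no H
  1 × C: 3 H
  1 × C (aromatic): 1 H
  1 × N: 2 H
  1 × N: no H
  1 × O: no H
  Total hydrogens = 14.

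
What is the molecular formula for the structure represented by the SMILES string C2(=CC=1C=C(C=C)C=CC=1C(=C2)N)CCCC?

C16H19N

Heavy atoms from the SMILES: 16 C, 1 N.
Implicit hydrogens by atom environment:
  5 × C (aromatic): 1 H each → 5
  5 × C (aromatic): no H
  4 × C: 2 H each → 8
  1 × C: 3 H
  1 × C: 1 H
  1 × N: 2 H
  Total hydrogens = 19.
Molecular formula: C16H19N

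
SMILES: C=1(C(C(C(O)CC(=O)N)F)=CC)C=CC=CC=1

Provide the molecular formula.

Heavy atoms from the SMILES: 13 C, 1 F, 1 N, 2 O.
Implicit hydrogens by atom environment:
  5 × C (aromatic): 1 H each → 5
  3 × C: 1 H each → 3
  2 × C: no H
  1 × C: 3 H
  1 × C: 2 H
  1 × C (aromatic): no H
  1 × F: no H
  1 × N: 2 H
  1 × O: 1 H
  1 × O: no H
  Total hydrogens = 16.
Molecular formula: C13H16FNO2

C13H16FNO2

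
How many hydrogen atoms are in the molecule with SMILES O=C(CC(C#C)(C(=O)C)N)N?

Hydrogens are implicit in SMILES; fill each atom to its normal valence:
  4 × C: no H
  2 × N: 2 H each → 4
  2 × O: no H
  1 × C: 3 H
  1 × C: 2 H
  1 × C: 1 H
  Total hydrogens = 10.

10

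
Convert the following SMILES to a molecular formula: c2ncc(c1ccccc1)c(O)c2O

Heavy atoms from the SMILES: 11 C, 1 N, 2 O.
Implicit hydrogens by atom environment:
  7 × C (aromatic): 1 H each → 7
  4 × C (aromatic): no H
  2 × O: 1 H each → 2
  1 × N (aromatic): no H
  Total hydrogens = 9.
Molecular formula: C11H9NO2

C11H9NO2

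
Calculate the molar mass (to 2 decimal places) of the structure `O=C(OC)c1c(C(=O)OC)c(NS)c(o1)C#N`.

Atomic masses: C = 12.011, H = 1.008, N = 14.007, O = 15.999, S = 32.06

256.23

Molecular formula: C9H8N2O5S.
M = 9×12.011 + 8×1.008 + 2×14.007 + 5×15.999 + 1×32.06 = 256.23 g/mol.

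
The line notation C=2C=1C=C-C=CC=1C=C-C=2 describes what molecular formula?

Heavy atoms from the SMILES: 10 C.
Implicit hydrogens by atom environment:
  8 × C (aromatic): 1 H each → 8
  2 × C (aromatic): no H
  Total hydrogens = 8.
Molecular formula: C10H8

C10H8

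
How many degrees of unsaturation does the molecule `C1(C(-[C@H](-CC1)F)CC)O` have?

1

Molecular formula from the SMILES: C7H13FO.
DoU = (2C + 2 + N − H − X)/2 = (2·7 + 2 + 0 − 13 − 1)/2 = 2/2 = 1.
(Structurally: 1 ring(s) + 0 π bond(s) = 1.)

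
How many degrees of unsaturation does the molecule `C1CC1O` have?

Molecular formula from the SMILES: C3H6O.
DoU = (2C + 2 + N − H − X)/2 = (2·3 + 2 + 0 − 6 − 0)/2 = 2/2 = 1.
(Structurally: 1 ring(s) + 0 π bond(s) = 1.)

1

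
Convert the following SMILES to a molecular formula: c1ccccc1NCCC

Heavy atoms from the SMILES: 9 C, 1 N.
Implicit hydrogens by atom environment:
  5 × C (aromatic): 1 H each → 5
  2 × C: 2 H each → 4
  1 × C: 3 H
  1 × C (aromatic): no H
  1 × N: 1 H
  Total hydrogens = 13.
Molecular formula: C9H13N

C9H13N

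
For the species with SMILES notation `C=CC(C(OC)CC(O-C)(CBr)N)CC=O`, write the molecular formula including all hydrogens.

Heavy atoms from the SMILES: 1 Br, 11 C, 1 N, 3 O.
Implicit hydrogens by atom environment:
  4 × C: 2 H each → 8
  4 × C: 1 H each → 4
  3 × O: no H
  2 × C: 3 H each → 6
  1 × Br: no H
  1 × C: no H
  1 × N: 2 H
  Total hydrogens = 20.
Molecular formula: C11H20BrNO3

C11H20BrNO3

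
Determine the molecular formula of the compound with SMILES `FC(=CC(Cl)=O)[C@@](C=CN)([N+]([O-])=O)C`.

C7H8ClFN2O3

Heavy atoms from the SMILES: 7 C, 1 Cl, 1 F, 2 N, 3 O.
Implicit hydrogens by atom environment:
  3 × C: 1 H each → 3
  3 × C: no H
  2 × O: no H
  1 × C: 3 H
  1 × Cl: no H
  1 × F: no H
  1 × N: 2 H
  1 × N (charge +1): no H
  1 × O (charge -1): no H
  Total hydrogens = 8.
Molecular formula: C7H8ClFN2O3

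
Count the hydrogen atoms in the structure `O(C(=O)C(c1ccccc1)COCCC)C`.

18

Hydrogens are implicit in SMILES; fill each atom to its normal valence:
  5 × C (aromatic): 1 H each → 5
  3 × C: 2 H each → 6
  3 × O: no H
  2 × C: 3 H each → 6
  1 × C: 1 H
  1 × C: no H
  1 × C (aromatic): no H
  Total hydrogens = 18.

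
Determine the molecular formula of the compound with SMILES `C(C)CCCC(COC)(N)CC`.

C10H23NO

Heavy atoms from the SMILES: 10 C, 1 N, 1 O.
Implicit hydrogens by atom environment:
  6 × C: 2 H each → 12
  3 × C: 3 H each → 9
  1 × C: no H
  1 × N: 2 H
  1 × O: no H
  Total hydrogens = 23.
Molecular formula: C10H23NO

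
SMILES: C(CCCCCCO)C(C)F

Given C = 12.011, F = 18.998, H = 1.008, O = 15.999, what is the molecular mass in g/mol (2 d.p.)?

Molecular formula: C9H19FO.
M = 9×12.011 + 1×18.998 + 19×1.008 + 1×15.999 = 162.25 g/mol.

162.25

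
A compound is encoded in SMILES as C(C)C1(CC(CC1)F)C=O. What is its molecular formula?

C8H13FO

Heavy atoms from the SMILES: 8 C, 1 F, 1 O.
Implicit hydrogens by atom environment:
  4 × C: 2 H each → 8
  2 × C: 1 H each → 2
  1 × C: 3 H
  1 × C: no H
  1 × F: no H
  1 × O: no H
  Total hydrogens = 13.
Molecular formula: C8H13FO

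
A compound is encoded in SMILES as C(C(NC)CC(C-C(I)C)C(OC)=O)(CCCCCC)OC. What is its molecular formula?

C17H34INO3

Heavy atoms from the SMILES: 17 C, 1 I, 1 N, 3 O.
Implicit hydrogens by atom environment:
  7 × C: 2 H each → 14
  5 × C: 3 H each → 15
  4 × C: 1 H each → 4
  3 × O: no H
  1 × C: no H
  1 × I: no H
  1 × N: 1 H
  Total hydrogens = 34.
Molecular formula: C17H34INO3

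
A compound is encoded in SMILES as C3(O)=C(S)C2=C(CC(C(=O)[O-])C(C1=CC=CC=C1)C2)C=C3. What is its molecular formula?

Heavy atoms from the SMILES: 17 C, 3 O, 1 S.
Implicit hydrogens by atom environment:
  7 × C (aromatic): 1 H each → 7
  5 × C (aromatic): no H
  2 × C: 2 H each → 4
  2 × C: 1 H each → 2
  1 × C: no H
  1 × O: 1 H
  1 × O: no H
  1 × O (charge -1): no H
  1 × S: 1 H
  Total hydrogens = 15.
Net charge -1.
Molecular formula: C17H15O3S-

C17H15O3S-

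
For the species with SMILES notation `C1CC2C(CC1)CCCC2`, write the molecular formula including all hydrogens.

Heavy atoms from the SMILES: 10 C.
Implicit hydrogens by atom environment:
  8 × C: 2 H each → 16
  2 × C: 1 H each → 2
  Total hydrogens = 18.
Molecular formula: C10H18

C10H18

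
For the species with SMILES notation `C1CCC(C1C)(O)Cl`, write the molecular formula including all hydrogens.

Heavy atoms from the SMILES: 6 C, 1 Cl, 1 O.
Implicit hydrogens by atom environment:
  3 × C: 2 H each → 6
  1 × C: 3 H
  1 × C: 1 H
  1 × C: no H
  1 × Cl: no H
  1 × O: 1 H
  Total hydrogens = 11.
Molecular formula: C6H11ClO

C6H11ClO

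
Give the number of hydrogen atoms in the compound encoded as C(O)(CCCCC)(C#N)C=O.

Hydrogens are implicit in SMILES; fill each atom to its normal valence:
  4 × C: 2 H each → 8
  2 × C: no H
  1 × C: 3 H
  1 × C: 1 H
  1 × N: no H
  1 × O: 1 H
  1 × O: no H
  Total hydrogens = 13.

13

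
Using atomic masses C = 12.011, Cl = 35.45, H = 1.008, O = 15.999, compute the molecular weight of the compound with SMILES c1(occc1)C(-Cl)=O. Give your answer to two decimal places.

Molecular formula: C5H3ClO2.
M = 5×12.011 + 1×35.45 + 3×1.008 + 2×15.999 = 130.53 g/mol.

130.53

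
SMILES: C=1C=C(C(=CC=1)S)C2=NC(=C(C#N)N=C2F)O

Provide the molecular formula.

C11H6FN3OS

Heavy atoms from the SMILES: 11 C, 1 F, 3 N, 1 O, 1 S.
Implicit hydrogens by atom environment:
  6 × C (aromatic): no H
  4 × C (aromatic): 1 H each → 4
  2 × N (aromatic): no H
  1 × C: no H
  1 × F: no H
  1 × N: no H
  1 × O: 1 H
  1 × S: 1 H
  Total hydrogens = 6.
Molecular formula: C11H6FN3OS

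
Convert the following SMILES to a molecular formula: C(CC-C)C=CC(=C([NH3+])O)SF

C8H15FNOS+

Heavy atoms from the SMILES: 8 C, 1 F, 1 N, 1 O, 1 S.
Implicit hydrogens by atom environment:
  3 × C: 2 H each → 6
  2 × C: 1 H each → 2
  2 × C: no H
  1 × C: 3 H
  1 × F: no H
  1 × N (charge +1): 3 H
  1 × O: 1 H
  1 × S: no H
  Total hydrogens = 15.
Net charge +1.
Molecular formula: C8H15FNOS+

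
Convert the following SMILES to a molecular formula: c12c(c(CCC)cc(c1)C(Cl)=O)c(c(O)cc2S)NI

C14H13ClINO2S

Heavy atoms from the SMILES: 14 C, 1 Cl, 1 I, 1 N, 2 O, 1 S.
Implicit hydrogens by atom environment:
  7 × C (aromatic): no H
  3 × C (aromatic): 1 H each → 3
  2 × C: 2 H each → 4
  1 × C: 3 H
  1 × C: no H
  1 × Cl: no H
  1 × I: no H
  1 × N: 1 H
  1 × O: 1 H
  1 × O: no H
  1 × S: 1 H
  Total hydrogens = 13.
Molecular formula: C14H13ClINO2S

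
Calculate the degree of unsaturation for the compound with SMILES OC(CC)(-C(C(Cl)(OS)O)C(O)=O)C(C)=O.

2

Molecular formula from the SMILES: C8H13ClO6S.
DoU = (2C + 2 + N − H − X)/2 = (2·8 + 2 + 0 − 13 − 1)/2 = 4/2 = 2.
(Structurally: 0 ring(s) + 2 π bond(s) = 2.)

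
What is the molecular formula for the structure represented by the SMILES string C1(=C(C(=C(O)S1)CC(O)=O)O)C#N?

Heavy atoms from the SMILES: 7 C, 1 N, 4 O, 1 S.
Implicit hydrogens by atom environment:
  4 × C (aromatic): no H
  3 × O: 1 H each → 3
  2 × C: no H
  1 × C: 2 H
  1 × N: no H
  1 × O: no H
  1 × S (aromatic): no H
  Total hydrogens = 5.
Molecular formula: C7H5NO4S

C7H5NO4S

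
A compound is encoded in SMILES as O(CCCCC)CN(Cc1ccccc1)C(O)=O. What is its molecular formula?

Heavy atoms from the SMILES: 14 C, 1 N, 3 O.
Implicit hydrogens by atom environment:
  6 × C: 2 H each → 12
  5 × C (aromatic): 1 H each → 5
  2 × O: no H
  1 × C: 3 H
  1 × C: no H
  1 × C (aromatic): no H
  1 × N: no H
  1 × O: 1 H
  Total hydrogens = 21.
Molecular formula: C14H21NO3

C14H21NO3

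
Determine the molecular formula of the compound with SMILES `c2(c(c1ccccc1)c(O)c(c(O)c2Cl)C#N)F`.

Heavy atoms from the SMILES: 13 C, 1 Cl, 1 F, 1 N, 2 O.
Implicit hydrogens by atom environment:
  7 × C (aromatic): no H
  5 × C (aromatic): 1 H each → 5
  2 × O: 1 H each → 2
  1 × C: no H
  1 × Cl: no H
  1 × F: no H
  1 × N: no H
  Total hydrogens = 7.
Molecular formula: C13H7ClFNO2

C13H7ClFNO2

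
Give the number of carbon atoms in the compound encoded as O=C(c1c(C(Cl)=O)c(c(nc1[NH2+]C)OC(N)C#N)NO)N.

The symbol for carbon appears 10 times in the SMILES. Lowercase c denotes aromatic carbon and counts toward C.

10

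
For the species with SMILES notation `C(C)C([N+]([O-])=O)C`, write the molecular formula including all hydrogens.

C4H9NO2

Heavy atoms from the SMILES: 4 C, 1 N, 2 O.
Implicit hydrogens by atom environment:
  2 × C: 3 H each → 6
  1 × C: 2 H
  1 × C: 1 H
  1 × N (charge +1): no H
  1 × O: no H
  1 × O (charge -1): no H
  Total hydrogens = 9.
Molecular formula: C4H9NO2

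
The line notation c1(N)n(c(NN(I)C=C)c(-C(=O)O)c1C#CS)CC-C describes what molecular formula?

C12H15IN4O2S

Heavy atoms from the SMILES: 12 C, 1 I, 4 N, 2 O, 1 S.
Implicit hydrogens by atom environment:
  4 × C (aromatic): no H
  3 × C: 2 H each → 6
  3 × C: no H
  1 × C: 3 H
  1 × C: 1 H
  1 × I: no H
  1 × N: 2 H
  1 × N: 1 H
  1 × N (aromatic): no H
  1 × N: no H
  1 × O: 1 H
  1 × O: no H
  1 × S: 1 H
  Total hydrogens = 15.
Molecular formula: C12H15IN4O2S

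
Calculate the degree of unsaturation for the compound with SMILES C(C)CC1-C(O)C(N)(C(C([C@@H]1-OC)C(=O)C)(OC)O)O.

Molecular formula from the SMILES: C13H25NO6.
DoU = (2C + 2 + N − H − X)/2 = (2·13 + 2 + 1 − 25 − 0)/2 = 4/2 = 2.
(Structurally: 1 ring(s) + 1 π bond(s) = 2.)

2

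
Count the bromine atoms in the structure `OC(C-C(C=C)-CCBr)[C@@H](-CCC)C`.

The symbol for bromine appears 1 time in the SMILES.

1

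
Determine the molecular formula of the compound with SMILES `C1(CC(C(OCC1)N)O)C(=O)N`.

C7H14N2O3

Heavy atoms from the SMILES: 7 C, 2 N, 3 O.
Implicit hydrogens by atom environment:
  3 × C: 2 H each → 6
  3 × C: 1 H each → 3
  2 × N: 2 H each → 4
  2 × O: no H
  1 × C: no H
  1 × O: 1 H
  Total hydrogens = 14.
Molecular formula: C7H14N2O3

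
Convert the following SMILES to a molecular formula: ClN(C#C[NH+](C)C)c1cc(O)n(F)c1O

C8H10ClFN3O2+

Heavy atoms from the SMILES: 8 C, 1 Cl, 1 F, 3 N, 2 O.
Implicit hydrogens by atom environment:
  3 × C (aromatic): no H
  2 × C: 3 H each → 6
  2 × C: no H
  2 × O: 1 H each → 2
  1 × C (aromatic): 1 H
  1 × Cl: no H
  1 × F: no H
  1 × N (charge +1): 1 H
  1 × N (aromatic): no H
  1 × N: no H
  Total hydrogens = 10.
Net charge +1.
Molecular formula: C8H10ClFN3O2+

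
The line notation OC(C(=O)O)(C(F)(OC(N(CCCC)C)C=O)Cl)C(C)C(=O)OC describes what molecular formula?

Heavy atoms from the SMILES: 14 C, 1 Cl, 1 F, 1 N, 7 O.
Implicit hydrogens by atom environment:
  5 × O: no H
  4 × C: 3 H each → 12
  4 × C: no H
  3 × C: 2 H each → 6
  3 × C: 1 H each → 3
  2 × O: 1 H each → 2
  1 × Cl: no H
  1 × F: no H
  1 × N: no H
  Total hydrogens = 23.
Molecular formula: C14H23ClFNO7

C14H23ClFNO7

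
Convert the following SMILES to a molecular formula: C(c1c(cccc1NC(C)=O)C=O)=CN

Heavy atoms from the SMILES: 11 C, 2 N, 2 O.
Implicit hydrogens by atom environment:
  3 × C (aromatic): 1 H each → 3
  3 × C: 1 H each → 3
  3 × C (aromatic): no H
  2 × O: no H
  1 × C: 3 H
  1 × C: no H
  1 × N: 2 H
  1 × N: 1 H
  Total hydrogens = 12.
Molecular formula: C11H12N2O2

C11H12N2O2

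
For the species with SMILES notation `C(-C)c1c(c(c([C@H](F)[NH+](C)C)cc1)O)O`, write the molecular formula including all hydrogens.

Heavy atoms from the SMILES: 11 C, 1 F, 1 N, 2 O.
Implicit hydrogens by atom environment:
  4 × C (aromatic): no H
  3 × C: 3 H each → 9
  2 × C (aromatic): 1 H each → 2
  2 × O: 1 H each → 2
  1 × C: 2 H
  1 × C: 1 H
  1 × F: no H
  1 × N (charge +1): 1 H
  Total hydrogens = 17.
Net charge +1.
Molecular formula: C11H17FNO2+

C11H17FNO2+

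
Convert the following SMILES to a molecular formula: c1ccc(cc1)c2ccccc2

C12H10

Heavy atoms from the SMILES: 12 C.
Implicit hydrogens by atom environment:
  10 × C (aromatic): 1 H each → 10
  2 × C (aromatic): no H
  Total hydrogens = 10.
Molecular formula: C12H10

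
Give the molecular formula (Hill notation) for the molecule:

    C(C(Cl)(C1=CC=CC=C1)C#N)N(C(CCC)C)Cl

Heavy atoms from the SMILES: 14 C, 2 Cl, 2 N.
Implicit hydrogens by atom environment:
  5 × C (aromatic): 1 H each → 5
  3 × C: 2 H each → 6
  2 × C: 3 H each → 6
  2 × C: no H
  2 × Cl: no H
  2 × N: no H
  1 × C: 1 H
  1 × C (aromatic): no H
  Total hydrogens = 18.
Molecular formula: C14H18Cl2N2

C14H18Cl2N2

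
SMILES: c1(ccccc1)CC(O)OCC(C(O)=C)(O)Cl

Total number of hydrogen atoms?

Hydrogens are implicit in SMILES; fill each atom to its normal valence:
  5 × C (aromatic): 1 H each → 5
  3 × C: 2 H each → 6
  3 × O: 1 H each → 3
  2 × C: no H
  1 × C: 1 H
  1 × C (aromatic): no H
  1 × Cl: no H
  1 × O: no H
  Total hydrogens = 15.

15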